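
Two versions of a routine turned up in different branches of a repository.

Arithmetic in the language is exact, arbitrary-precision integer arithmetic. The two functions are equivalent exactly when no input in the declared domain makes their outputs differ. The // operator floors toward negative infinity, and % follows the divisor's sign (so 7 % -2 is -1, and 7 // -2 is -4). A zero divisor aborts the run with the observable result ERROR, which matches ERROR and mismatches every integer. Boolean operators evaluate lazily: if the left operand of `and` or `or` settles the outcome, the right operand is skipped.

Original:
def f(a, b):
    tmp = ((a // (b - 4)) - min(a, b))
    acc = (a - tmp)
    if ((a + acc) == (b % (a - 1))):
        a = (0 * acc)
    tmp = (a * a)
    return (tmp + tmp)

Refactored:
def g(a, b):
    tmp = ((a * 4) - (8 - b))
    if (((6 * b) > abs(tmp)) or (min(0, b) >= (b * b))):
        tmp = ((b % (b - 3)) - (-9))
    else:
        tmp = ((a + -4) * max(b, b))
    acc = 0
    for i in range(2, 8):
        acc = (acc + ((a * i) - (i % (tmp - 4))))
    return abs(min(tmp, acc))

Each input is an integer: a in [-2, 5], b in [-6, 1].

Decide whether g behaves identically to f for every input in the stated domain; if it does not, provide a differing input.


These are not equivalent — on a=-2, b=-6 the outputs split (8 vs 81).
f: tmp=6, then acc=-8, then ((a + acc) == (b % (a - 1))) is false, then tmp=4, then returns 8
g: tmp=-22, then (((6 * b) > abs(tmp)) or (min(0, b) >= (b * b))) is false, then tmp=36, then acc=0, then (i=2), then acc=-6, then (i=3), then acc=-15, then (i=4), then acc=-27, then (i=5), then acc=-42, then (i=6), then acc=-60, then (i=7), then acc=-81, then returns 81
verdict: not equivalent; witness: a=-2, b=-6


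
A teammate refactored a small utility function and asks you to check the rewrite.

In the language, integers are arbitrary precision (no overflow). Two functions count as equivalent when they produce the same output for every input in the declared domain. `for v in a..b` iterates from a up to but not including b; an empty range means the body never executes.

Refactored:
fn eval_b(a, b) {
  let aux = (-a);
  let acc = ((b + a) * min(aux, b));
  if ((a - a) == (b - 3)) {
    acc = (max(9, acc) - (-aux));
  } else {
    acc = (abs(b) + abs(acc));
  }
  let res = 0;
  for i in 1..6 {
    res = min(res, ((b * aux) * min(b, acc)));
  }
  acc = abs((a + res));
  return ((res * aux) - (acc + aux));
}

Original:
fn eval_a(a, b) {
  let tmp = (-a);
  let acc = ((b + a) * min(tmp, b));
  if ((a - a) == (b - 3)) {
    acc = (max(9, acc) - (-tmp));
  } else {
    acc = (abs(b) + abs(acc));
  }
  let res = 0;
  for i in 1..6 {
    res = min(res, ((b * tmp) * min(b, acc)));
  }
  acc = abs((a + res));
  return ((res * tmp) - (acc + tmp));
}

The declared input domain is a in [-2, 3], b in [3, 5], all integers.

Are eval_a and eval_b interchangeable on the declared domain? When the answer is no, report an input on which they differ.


Comparing the listings, the differences include: local variable names differ.
Tracing a=2, b=4: eval_a: tmp becomes -2; next acc becomes -12; next ((a - a) == (b - 3)) evaluates to false; next acc becomes 16; next res becomes 0; next at i=1:; next res becomes -32; next at i=2:; next res becomes -32; next at i=3:; next res becomes -32; next at i=4:; next res becomes -32; next at i=5:; next res becomes -32; next acc becomes 30; next final value 36 | eval_b: aux becomes -2; next acc becomes -12; next ((a - a) == (b - 3)) evaluates to false; next acc becomes 16; next res becomes 0; next at i=1:; next res becomes -32; next at i=2:; next res becomes -32; next at i=3:; next res becomes -32; next at i=4:; next res becomes -32; next at i=5:; next res becomes -32; next acc becomes 30; next final value 36 — matching result 36.
Sweeping the whole domain (18 inputs) finds no disagreement.
verdict: equivalent


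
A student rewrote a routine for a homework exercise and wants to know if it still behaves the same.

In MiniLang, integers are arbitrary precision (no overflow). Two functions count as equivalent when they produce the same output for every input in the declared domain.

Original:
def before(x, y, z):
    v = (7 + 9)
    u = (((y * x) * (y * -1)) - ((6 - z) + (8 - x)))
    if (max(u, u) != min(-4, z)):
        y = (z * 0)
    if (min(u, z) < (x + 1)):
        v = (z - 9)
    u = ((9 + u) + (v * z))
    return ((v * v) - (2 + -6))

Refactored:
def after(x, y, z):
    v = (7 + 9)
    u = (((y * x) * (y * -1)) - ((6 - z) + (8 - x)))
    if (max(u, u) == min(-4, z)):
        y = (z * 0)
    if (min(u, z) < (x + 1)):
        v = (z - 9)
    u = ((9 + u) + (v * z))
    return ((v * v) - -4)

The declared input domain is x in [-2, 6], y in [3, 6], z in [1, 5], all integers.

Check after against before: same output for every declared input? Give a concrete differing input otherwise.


Equivalent. The one real change (`(max(u, u) != min(-4, z))` became `(max(u, u) == min(-4, z))`) has no effect anywhere in the declared ranges.
An exhaustive pass over the 180 declared inputs shows identical outputs.
Tracing x=3, y=5, z=2: before: v := 16 | u := -84 | (max(u, u) != min(-4, z)): true | y := 0 | (min(u, z) < (x + 1)): true | v := -7 | u := -89 | result 53 | after: v := 16 | u := -84 | (max(u, u) == min(-4, z)): false | (min(u, z) < (x + 1)): true | v := -7 | u := -89 | result 53 — matching result 53.
verdict: equivalent


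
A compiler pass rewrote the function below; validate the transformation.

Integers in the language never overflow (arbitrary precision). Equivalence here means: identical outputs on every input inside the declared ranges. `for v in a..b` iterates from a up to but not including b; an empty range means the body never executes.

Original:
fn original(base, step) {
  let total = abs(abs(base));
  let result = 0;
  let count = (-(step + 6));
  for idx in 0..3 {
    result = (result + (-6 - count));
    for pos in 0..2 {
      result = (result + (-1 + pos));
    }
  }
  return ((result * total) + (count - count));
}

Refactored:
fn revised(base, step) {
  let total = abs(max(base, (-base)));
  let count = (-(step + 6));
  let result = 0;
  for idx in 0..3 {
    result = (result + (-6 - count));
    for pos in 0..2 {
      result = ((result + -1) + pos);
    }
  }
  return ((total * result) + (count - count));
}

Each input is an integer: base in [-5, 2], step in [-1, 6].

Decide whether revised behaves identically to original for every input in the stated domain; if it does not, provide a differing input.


The two versions differ — the changes include min/max/abs usage differs.
As a probe, take base=-4, step=4: original runs total=4, then result=0, then count=-10, then (idx=0), then result=4, then (pos=0), then result=3, then (pos=1), then result=3, then (idx=1), then result=7, then (pos=0), then result=6, then (pos=1), then result=6, then (idx=2), then result=10, then (pos=0), then result=9, then (pos=1), then result=9, then returns 36; revised runs total=4, then count=-10, then result=0, then (idx=0), then result=4, then (pos=0), then result=3, then (pos=1), then result=3, then (idx=1), then result=7, then (pos=0), then result=6, then (pos=1), then result=6, then (idx=2), then result=10, then (pos=0), then result=9, then (pos=1), then result=9, then returns 36; both end at 36.
Across all 64 domain points the two functions coincide.
verdict: equivalent


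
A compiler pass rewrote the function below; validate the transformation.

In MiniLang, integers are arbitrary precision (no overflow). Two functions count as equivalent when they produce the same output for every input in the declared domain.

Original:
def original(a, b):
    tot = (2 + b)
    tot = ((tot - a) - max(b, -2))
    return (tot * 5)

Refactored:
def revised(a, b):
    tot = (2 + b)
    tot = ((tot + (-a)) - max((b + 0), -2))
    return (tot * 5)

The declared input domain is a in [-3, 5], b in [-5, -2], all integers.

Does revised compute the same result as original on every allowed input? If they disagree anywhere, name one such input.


Behavior is preserved: although arithmetic usage differs, plus constant usage differs, the outputs never diverge.
As a probe, take a=4, b=-3: original runs tot = -1; tot = -3; return -15; revised runs tot = -1; tot = -3; return -15; both end at -15.
Checked all 36 inputs in the declared domain: the outputs agree on every one.
verdict: equivalent


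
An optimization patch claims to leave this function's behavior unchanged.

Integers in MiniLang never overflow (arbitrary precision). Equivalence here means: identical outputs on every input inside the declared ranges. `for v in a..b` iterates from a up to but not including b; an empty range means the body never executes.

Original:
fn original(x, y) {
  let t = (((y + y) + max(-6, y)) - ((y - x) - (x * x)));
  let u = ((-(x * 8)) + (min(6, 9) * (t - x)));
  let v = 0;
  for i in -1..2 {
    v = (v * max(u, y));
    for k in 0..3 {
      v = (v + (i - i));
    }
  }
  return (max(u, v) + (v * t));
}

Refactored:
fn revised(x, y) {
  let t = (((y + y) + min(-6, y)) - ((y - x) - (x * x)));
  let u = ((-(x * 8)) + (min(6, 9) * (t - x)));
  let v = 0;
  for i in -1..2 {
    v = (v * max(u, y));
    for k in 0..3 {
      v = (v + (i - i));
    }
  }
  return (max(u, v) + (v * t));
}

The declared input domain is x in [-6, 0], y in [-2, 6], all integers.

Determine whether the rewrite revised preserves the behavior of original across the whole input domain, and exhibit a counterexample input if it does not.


The rewrite breaks on x=-6, y=-2, where the results are 240 and 216.
original: t := 26 | u := 240 | v := 0 | iter i=-1: | v := 0 | iter k=0: | v := 0 | iter k=1: | v := 0 | iter k=2: | v := 0 | iter i=0: | v := 0 | iter k=0: | v := 0 | iter k=1: | v := 0 | iter k=2: | v := 0 | iter i=1: | v := 0 | iter k=0: | v := 0 | iter k=1: | v := 0 | iter k=2: | v := 0 | result 240
revised: t := 22 | u := 216 | v := 0 | iter i=-1: | v := 0 | iter k=0: | v := 0 | iter k=1: | v := 0 | iter k=2: | v := 0 | iter i=0: | v := 0 | iter k=0: | v := 0 | iter k=1: | v := 0 | iter k=2: | v := 0 | iter i=1: | v := 0 | iter k=0: | v := 0 | iter k=1: | v := 0 | iter k=2: | v := 0 | result 216
verdict: not equivalent; witness: x=-6, y=-2


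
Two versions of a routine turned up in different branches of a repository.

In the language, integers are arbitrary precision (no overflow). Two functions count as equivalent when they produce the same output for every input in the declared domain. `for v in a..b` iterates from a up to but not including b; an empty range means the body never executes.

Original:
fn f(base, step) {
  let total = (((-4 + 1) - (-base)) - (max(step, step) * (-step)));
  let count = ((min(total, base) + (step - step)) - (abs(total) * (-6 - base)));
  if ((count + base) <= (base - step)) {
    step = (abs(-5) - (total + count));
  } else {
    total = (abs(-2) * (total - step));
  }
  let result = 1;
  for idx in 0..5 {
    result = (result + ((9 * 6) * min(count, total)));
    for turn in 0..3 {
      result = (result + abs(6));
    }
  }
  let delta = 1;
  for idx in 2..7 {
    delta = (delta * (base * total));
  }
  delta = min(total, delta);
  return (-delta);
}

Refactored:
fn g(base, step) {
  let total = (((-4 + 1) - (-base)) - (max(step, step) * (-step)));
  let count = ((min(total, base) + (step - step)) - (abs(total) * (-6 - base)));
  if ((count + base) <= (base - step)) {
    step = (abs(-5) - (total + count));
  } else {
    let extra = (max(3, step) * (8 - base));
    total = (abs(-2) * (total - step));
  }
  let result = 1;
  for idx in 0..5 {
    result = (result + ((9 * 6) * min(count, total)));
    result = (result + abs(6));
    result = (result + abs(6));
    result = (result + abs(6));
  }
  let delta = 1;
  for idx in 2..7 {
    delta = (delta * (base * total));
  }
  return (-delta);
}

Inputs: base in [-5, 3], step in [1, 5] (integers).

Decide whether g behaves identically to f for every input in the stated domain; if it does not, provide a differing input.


Evaluate both at base=-5, step=1.
f: total becomes -7; next count becomes 0; next ((count + base) <= (base - step)) evaluates to false; next total becomes -16; next result becomes 1; next at idx=0:; next result becomes -863; next at turn=0:; next result becomes -857; next at turn=1:; next result becomes -851; next at turn=2:; next result becomes -845; next at idx=1:; next result becomes -1709; next at turn=0:; next result becomes -1703; next at turn=1:; next result becomes -1697; next at turn=2:; next result becomes -1691; next at idx=2:; next result becomes -2555; next at turn=0:; next result becomes -2549; next at turn=1:; next result becomes -2543; next at turn=2:; next result becomes -2537; next at idx=3:; next result becomes -3401; next at turn=0:; next result becomes -3395; next at turn=1:; next result becomes -3389; next at turn=2:; next result becomes -3383; next at idx=4:; next result becomes -4247; next at turn=0:; next result becomes -4241; next at turn=1:; next result becomes -4235; next at turn=2:; next result becomes -4229; next delta becomes 1; next at idx=2:; next delta becomes 80; next at idx=3:; next delta becomes 6400; next at idx=4:; next delta becomes 512000; next at idx=5:; next delta becomes 40960000; next at idx=6:; next delta becomes 3276800000; next delta becomes -16; next final value 16
g: total becomes -7; next count becomes 0; next ((count + base) <= (base - step)) evaluates to false; next extra becomes 39; next total becomes -16; next result becomes 1; next at idx=0:; next result becomes -863; next result becomes -857; next result becomes -851; next result becomes -845; next at idx=1:; next result becomes -1709; next result becomes -1703; next result becomes -1697; next result becomes -1691; next at idx=2:; next result becomes -2555; next result becomes -2549; next result becomes -2543; next result becomes -2537; next at idx=3:; next result becomes -3401; next result becomes -3395; next result becomes -3389; next result becomes -3383; next at idx=4:; next result becomes -4247; next result becomes -4241; next result becomes -4235; next result becomes -4229; next delta becomes 1; next at idx=2:; next delta becomes 80; next at idx=3:; next delta becomes 6400; next at idx=4:; next delta becomes 512000; next at idx=5:; next delta becomes 40960000; next at idx=6:; next delta becomes 3276800000; next final value -3276800000
16 and -3276800000 differ, so these are not the same function on this domain.
verdict: not equivalent; witness: base=-5, step=1


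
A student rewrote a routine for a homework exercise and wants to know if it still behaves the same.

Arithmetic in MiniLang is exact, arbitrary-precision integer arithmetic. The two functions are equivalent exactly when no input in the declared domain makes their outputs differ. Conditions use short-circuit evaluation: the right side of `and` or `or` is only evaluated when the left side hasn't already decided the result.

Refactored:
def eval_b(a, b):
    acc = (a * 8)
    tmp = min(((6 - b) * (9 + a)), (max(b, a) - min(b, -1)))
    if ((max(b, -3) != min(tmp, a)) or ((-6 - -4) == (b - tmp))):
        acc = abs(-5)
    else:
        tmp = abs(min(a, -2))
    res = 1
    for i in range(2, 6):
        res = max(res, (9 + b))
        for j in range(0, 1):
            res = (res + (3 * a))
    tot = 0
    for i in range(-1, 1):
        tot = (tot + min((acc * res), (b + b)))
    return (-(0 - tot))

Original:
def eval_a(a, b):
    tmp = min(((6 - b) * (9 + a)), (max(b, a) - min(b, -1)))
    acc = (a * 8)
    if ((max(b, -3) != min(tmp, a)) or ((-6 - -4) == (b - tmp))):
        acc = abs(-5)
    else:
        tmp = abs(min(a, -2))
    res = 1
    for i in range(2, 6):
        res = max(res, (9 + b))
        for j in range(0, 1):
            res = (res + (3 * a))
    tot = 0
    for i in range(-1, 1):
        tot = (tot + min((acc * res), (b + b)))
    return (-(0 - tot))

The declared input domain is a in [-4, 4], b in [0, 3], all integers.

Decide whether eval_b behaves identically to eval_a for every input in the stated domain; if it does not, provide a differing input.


This is a faithful refactor — same computation, different form, but the computed results match everywhere.
As a probe, take a=-4, b=1: eval_a runs tmp becomes 2; next acc becomes -32; next ((max(b, -3) != min(tmp, a)) or ((-6 - -4) == (b - tmp))) evaluates to true; next acc becomes 5; next res becomes 1; next at i=2:; next res becomes 10; next at j=0:; next res becomes -2; next at i=3:; next res becomes 10; next at j=0:; next res becomes -2; next at i=4:; next res becomes 10; next at j=0:; next res becomes -2; next at i=5:; next res becomes 10; next at j=0:; next res becomes -2; next tot becomes 0; next at i=-1:; next tot becomes -10; next at i=0:; next tot becomes -20; next final value -20; eval_b runs acc becomes -32; next tmp becomes 2; next ((max(b, -3) != min(tmp, a)) or ((-6 - -4) == (b - tmp))) evaluates to true; next acc becomes 5; next res becomes 1; next at i=2:; next res becomes 10; next at j=0:; next res becomes -2; next at i=3:; next res becomes 10; next at j=0:; next res becomes -2; next at i=4:; next res becomes 10; next at j=0:; next res becomes -2; next at i=5:; next res becomes 10; next at j=0:; next res becomes -2; next tot becomes 0; next at i=-1:; next tot becomes -10; next at i=0:; next tot becomes -20; next final value -20; both end at -20.
An exhaustive pass over the 36 declared inputs shows identical outputs.
verdict: equivalent


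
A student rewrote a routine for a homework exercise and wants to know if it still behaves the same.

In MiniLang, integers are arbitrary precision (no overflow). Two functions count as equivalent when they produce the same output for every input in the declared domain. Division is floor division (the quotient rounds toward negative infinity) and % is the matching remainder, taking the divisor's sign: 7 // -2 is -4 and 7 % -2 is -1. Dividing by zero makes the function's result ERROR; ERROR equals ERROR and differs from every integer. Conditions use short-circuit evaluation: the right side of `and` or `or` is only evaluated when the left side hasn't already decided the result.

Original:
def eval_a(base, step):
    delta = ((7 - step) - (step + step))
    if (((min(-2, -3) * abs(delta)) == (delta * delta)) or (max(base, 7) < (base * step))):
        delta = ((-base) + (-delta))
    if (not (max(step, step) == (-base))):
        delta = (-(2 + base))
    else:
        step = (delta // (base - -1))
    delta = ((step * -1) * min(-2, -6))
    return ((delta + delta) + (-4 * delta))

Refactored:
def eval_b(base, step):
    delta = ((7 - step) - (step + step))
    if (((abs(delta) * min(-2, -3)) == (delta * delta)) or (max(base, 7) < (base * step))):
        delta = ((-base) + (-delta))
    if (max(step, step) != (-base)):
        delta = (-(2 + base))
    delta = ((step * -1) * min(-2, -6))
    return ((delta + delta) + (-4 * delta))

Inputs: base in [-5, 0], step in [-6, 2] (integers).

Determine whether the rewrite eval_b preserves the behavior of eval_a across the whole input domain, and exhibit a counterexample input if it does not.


base=-2, step=2 yields 12 from eval_a but -24 from eval_b.
verdict: not equivalent; witness: base=-2, step=2


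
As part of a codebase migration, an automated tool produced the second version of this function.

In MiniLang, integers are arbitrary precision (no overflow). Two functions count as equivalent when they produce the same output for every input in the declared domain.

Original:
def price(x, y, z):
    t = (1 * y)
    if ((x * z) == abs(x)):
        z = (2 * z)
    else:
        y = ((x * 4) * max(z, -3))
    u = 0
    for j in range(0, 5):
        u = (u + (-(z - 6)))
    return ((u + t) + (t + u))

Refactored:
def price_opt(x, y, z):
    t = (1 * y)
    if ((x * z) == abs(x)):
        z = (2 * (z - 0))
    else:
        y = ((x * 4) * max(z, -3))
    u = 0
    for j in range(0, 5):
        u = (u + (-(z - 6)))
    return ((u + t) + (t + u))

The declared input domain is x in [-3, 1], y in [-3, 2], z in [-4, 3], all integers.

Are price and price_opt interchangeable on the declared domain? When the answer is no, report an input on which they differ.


Equivalent — the differences include arithmetic usage differs; constant usage differs, yet no declared input distinguishes the two.
As a probe, take x=-1, y=2, z=3: price runs t := 2 | ((x * z) == abs(x)): false | y := -12 | u := 0 | iter j=0: | u := 3 | iter j=1: | u := 6 | iter j=2: | u := 9 | iter j=3: | u := 12 | iter j=4: | u := 15 | result 34; price_opt runs t := 2 | ((x * z) == abs(x)): false | y := -12 | u := 0 | iter j=0: | u := 3 | iter j=1: | u := 6 | iter j=2: | u := 9 | iter j=3: | u := 12 | iter j=4: | u := 15 | result 34; both end at 34.
Every one of the 240 inputs gives matching results.
verdict: equivalent


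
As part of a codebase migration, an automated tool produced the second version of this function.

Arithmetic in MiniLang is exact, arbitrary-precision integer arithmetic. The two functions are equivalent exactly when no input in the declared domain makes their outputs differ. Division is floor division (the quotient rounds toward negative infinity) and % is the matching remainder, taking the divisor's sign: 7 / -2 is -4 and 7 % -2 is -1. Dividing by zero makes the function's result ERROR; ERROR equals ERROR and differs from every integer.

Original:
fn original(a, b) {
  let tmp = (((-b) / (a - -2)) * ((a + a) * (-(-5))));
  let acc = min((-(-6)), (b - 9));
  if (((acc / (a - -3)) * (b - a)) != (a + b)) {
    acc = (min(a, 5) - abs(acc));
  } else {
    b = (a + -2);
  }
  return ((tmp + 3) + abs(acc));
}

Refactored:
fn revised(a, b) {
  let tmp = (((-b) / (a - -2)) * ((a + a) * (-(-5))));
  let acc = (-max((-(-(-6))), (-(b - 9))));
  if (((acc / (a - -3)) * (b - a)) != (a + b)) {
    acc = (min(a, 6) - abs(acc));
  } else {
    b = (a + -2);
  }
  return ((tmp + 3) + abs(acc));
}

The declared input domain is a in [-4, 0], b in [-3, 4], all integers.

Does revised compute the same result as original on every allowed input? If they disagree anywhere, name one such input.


The one real change (`5` became `6`) has no effect anywhere in the declared ranges; all 40 inputs agree.
verdict: equivalent


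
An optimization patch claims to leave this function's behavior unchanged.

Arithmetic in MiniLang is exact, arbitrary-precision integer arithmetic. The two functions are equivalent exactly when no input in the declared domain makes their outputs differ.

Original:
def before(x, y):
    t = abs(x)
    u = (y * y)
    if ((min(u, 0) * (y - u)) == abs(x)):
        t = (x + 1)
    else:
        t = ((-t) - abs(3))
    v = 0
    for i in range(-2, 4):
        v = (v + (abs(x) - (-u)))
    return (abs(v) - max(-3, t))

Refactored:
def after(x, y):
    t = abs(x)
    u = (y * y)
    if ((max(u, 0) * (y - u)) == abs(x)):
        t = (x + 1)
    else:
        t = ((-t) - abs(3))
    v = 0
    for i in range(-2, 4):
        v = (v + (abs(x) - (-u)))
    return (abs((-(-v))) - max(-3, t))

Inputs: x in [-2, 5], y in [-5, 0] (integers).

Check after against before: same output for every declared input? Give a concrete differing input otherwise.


Run the pair on x=0, y=-5.
before: t := 0 | u := 25 | ((min(u, 0) * (y - u)) == abs(x)): true | t := 1 | v := 0 | iter i=-2: | v := 25 | iter i=-1: | v := 50 | iter i=0: | v := 75 | iter i=1: | v := 100 | iter i=2: | v := 125 | iter i=3: | v := 150 | result 149
after: t := 0 | u := 25 | ((max(u, 0) * (y - u)) == abs(x)): false | t := -3 | v := 0 | iter i=-2: | v := 25 | iter i=-1: | v := 50 | iter i=0: | v := 75 | iter i=1: | v := 100 | iter i=2: | v := 125 | iter i=3: | v := 150 | result 153
149 vs 153 — the two versions disagree here.
verdict: not equivalent; witness: x=0, y=-5


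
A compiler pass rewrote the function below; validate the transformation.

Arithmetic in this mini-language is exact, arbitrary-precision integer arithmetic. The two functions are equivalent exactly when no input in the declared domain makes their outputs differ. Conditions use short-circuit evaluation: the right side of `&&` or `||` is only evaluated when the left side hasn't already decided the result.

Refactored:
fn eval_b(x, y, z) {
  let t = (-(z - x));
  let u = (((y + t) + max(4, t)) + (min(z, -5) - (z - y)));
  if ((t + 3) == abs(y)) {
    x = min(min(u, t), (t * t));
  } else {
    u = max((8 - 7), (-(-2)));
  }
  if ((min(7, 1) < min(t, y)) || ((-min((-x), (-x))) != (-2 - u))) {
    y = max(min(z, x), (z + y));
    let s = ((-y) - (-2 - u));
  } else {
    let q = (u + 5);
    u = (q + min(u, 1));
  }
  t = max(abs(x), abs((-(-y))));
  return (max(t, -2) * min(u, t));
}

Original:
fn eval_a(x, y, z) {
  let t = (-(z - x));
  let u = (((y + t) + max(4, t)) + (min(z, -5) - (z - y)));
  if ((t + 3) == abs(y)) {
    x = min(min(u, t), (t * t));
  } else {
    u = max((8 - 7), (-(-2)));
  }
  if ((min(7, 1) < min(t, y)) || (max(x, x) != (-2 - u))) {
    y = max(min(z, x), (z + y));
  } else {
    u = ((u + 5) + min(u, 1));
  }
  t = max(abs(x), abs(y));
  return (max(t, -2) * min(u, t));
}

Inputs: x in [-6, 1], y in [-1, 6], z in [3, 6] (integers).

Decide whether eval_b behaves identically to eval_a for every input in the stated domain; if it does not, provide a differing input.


Reading the diff, among the changes: local variable names differ, min/max/abs usage differs, statement counts differ, arithmetic usage differs, constant usage differs.
Spot check at x=-5, y=6, z=5 — eval_a: t becomes -10; next u becomes -4; next ((t + 3) == abs(y)) evaluates to false; next u becomes 2; next ((min(7, 1) < min(t, y)) || (max(x, x) != (-2 - u))) evaluates to true; next y becomes 11; next t becomes 11; next final value 22. eval_b: t becomes -10; next u becomes -4; next ((t + 3) == abs(y)) evaluates to false; next u becomes 2; next ((min(7, 1) < min(t, y)) || ((-min((-x), (-x))) != (-2 - u))) evaluates to true; next y becomes 11; next s becomes -7; next t becomes 11; next final value 22. Both give 22.
Sweeping the whole domain (256 inputs) finds no disagreement.
verdict: equivalent


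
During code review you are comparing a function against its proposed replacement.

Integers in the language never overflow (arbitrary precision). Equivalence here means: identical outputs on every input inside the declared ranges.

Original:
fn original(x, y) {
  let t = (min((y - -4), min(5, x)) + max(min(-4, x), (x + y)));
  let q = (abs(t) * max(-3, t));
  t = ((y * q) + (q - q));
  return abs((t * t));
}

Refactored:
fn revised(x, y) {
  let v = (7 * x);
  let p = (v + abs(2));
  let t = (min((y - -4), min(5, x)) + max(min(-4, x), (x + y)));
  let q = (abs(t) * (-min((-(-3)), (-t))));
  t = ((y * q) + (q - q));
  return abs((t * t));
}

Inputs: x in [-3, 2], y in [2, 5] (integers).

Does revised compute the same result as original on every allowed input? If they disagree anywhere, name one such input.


Reading the diff, among the changes: arithmetic usage differs, plus constant usage differs, plus local variable names differ, plus min/max/abs usage differs, plus statement counts differ.
Tracing x=-2, y=3: original: t := -1 | q := -1 | t := -3 | result 9 | revised: v := -14 | p := -12 | t := -1 | q := -1 | t := -3 | result 9 — matching result 9.
Checked all 24 inputs in the declared domain: the outputs agree on every one.
verdict: equivalent


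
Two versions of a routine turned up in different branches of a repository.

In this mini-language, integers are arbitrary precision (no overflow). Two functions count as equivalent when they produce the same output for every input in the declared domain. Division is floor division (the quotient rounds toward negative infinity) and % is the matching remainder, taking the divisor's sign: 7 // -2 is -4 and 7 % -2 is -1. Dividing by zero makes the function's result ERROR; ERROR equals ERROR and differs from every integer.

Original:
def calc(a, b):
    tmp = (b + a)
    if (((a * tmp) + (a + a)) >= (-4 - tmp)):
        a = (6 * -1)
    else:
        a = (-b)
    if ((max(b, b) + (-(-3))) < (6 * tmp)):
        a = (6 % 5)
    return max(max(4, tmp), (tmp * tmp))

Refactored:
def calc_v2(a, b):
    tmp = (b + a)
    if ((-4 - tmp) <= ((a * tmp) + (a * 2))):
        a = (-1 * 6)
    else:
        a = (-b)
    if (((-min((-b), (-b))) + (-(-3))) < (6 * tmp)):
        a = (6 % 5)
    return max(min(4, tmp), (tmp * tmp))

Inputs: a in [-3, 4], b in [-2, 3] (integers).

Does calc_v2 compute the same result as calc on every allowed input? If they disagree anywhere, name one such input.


Take a=-3, b=2.
calc: tmp = -1; (((a * tmp) + (a + a)) >= (-4 - tmp)) -> true; a = -6; ((max(b, b) + (-(-3))) < (6 * tmp)) -> false; return 4
calc_v2: tmp = -1; ((-4 - tmp) <= ((a * tmp) + (a * 2))) -> true; a = -6; (((-min((-b), (-b))) + (-(-3))) < (6 * tmp)) -> false; return 1
4 vs 1 — the two versions disagree here.
verdict: not equivalent; witness: a=-3, b=2


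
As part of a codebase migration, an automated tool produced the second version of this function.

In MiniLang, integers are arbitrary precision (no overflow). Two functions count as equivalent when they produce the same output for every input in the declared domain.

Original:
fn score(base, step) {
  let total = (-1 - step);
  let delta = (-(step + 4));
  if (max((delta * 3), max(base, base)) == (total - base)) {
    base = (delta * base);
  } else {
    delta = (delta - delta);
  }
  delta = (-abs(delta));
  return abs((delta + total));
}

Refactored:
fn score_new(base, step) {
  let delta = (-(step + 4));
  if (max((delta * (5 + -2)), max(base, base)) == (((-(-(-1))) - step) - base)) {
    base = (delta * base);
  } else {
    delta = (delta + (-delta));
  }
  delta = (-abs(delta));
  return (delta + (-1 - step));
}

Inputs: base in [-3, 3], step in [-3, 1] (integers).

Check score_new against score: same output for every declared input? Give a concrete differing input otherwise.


Run the pair on base=-3, step=0.
score: total becomes -1; next delta becomes -4; next (max((delta * 3), max(base, base)) == (total - base)) evaluates to false; next delta becomes 0; next delta becomes 0; next final value 1
score_new: delta becomes -4; next (max((delta * (5 + -2)), max(base, base)) == (((-(-(-1))) - step) - base)) evaluates to false; next delta becomes 0; next delta becomes 0; next final value -1
1 != -1, so the rewrite changes behavior.
verdict: not equivalent; witness: base=-3, step=0


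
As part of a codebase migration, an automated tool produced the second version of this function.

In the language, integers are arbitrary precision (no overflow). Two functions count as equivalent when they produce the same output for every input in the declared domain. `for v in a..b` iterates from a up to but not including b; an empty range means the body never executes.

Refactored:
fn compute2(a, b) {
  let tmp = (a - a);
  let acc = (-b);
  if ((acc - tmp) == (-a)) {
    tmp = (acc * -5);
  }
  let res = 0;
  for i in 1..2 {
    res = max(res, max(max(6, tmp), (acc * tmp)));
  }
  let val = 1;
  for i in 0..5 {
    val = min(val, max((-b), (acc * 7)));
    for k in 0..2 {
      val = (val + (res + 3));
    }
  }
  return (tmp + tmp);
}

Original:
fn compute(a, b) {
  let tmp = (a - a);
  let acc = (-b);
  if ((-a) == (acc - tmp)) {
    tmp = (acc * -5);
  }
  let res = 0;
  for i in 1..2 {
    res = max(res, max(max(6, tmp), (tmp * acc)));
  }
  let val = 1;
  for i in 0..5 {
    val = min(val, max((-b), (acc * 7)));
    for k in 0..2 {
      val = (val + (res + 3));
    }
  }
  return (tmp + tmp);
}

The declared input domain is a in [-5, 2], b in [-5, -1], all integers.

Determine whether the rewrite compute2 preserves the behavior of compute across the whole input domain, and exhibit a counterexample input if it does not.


The two are interchangeable: same computation, different form, and every declared input agrees.
One worked example (a=1, b=-4) — compute: tmp becomes 0; next acc becomes 4; next ((-a) == (acc - tmp)) evaluates to false; next res becomes 0; next at i=1:; next res becomes 6; next val becomes 1; next at i=0:; next val becomes 1; next at k=0:; next val becomes 10; next at k=1:; next val becomes 19; next at i=1:; next val becomes 19; next at k=0:; next val becomes 28; next at k=1:; next val becomes 37; next at i=2:; next val becomes 28; next at k=0:; next val becomes 37; next at k=1:; next val becomes 46; next at i=3:; next val becomes 28; next at k=0:; next val becomes 37; next at k=1:; next val becomes 46; next at i=4:; next val becomes 28; next at k=0:; next val becomes 37; next at k=1:; next val becomes 46; next final value 0; compute2: tmp becomes 0; next acc becomes 4; next ((acc - tmp) == (-a)) evaluates to false; next res becomes 0; next at i=1:; next res becomes 6; next val becomes 1; next at i=0:; next val becomes 1; next at k=0:; next val becomes 10; next at k=1:; next val becomes 19; next at i=1:; next val becomes 19; next at k=0:; next val becomes 28; next at k=1:; next val becomes 37; next at i=2:; next val becomes 28; next at k=0:; next val becomes 37; next at k=1:; next val becomes 46; next at i=3:; next val becomes 28; next at k=0:; next val becomes 37; next at k=1:; next val becomes 46; next at i=4:; next val becomes 28; next at k=0:; next val becomes 37; next at k=1:; next val becomes 46; next final value 0; agreement on 0.
Sweeping the whole domain (40 inputs) finds no disagreement.
verdict: equivalent


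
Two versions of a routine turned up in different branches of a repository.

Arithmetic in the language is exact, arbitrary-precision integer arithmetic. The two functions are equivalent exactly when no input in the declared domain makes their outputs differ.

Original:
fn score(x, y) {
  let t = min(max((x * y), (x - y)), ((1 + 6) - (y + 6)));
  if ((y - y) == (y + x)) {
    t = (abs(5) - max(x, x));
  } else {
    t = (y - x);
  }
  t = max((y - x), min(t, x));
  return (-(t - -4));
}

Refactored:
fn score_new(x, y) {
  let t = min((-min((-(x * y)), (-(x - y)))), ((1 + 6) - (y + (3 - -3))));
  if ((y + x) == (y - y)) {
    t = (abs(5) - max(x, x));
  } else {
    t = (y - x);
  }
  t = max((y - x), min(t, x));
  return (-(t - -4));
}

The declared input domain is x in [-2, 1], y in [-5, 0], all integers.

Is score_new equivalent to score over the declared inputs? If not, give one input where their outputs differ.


The two versions differ — the changes include arithmetic usage differs; constant usage differs; min/max/abs usage differs.
Tracing x=-2, y=-2: score: t becomes 3; next ((y - y) == (y + x)) evaluates to false; next t becomes 0; next t becomes 0; next final value -4 | score_new: t becomes 3; next ((y + x) == (y - y)) evaluates to false; next t becomes 0; next t becomes 0; next final value -4 — matching result -4.
Across all 24 domain points the two functions coincide.
verdict: equivalent


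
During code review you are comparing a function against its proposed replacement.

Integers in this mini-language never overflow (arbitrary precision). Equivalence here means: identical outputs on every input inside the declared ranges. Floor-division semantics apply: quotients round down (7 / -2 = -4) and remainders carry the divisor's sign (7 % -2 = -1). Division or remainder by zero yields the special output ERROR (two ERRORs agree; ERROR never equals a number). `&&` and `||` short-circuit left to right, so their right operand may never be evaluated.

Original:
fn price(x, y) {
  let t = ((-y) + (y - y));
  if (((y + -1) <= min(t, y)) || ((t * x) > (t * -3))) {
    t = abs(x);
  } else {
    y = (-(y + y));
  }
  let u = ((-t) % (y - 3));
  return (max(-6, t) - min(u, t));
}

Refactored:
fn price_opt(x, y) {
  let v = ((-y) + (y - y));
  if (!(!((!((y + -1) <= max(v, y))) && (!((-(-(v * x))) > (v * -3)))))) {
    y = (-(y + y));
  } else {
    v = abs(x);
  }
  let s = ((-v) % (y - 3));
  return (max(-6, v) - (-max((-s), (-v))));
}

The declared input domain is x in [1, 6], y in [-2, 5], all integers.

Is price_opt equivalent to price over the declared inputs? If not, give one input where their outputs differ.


Not equivalent: x=1, y=1 separates them (3 vs 2).
price: t := -1 | (((y + -1) <= min(t, y)) || ((t * x) > (t * -3))): false | y := -2 | u := -4 | result 3
price_opt: v := -1 | (!(!((!((y + -1) <= max(v, y))) && (!((-(-(v * x))) > (v * -3)))))): false | v := 1 | s := -1 | result 2
verdict: not equivalent; witness: x=1, y=1


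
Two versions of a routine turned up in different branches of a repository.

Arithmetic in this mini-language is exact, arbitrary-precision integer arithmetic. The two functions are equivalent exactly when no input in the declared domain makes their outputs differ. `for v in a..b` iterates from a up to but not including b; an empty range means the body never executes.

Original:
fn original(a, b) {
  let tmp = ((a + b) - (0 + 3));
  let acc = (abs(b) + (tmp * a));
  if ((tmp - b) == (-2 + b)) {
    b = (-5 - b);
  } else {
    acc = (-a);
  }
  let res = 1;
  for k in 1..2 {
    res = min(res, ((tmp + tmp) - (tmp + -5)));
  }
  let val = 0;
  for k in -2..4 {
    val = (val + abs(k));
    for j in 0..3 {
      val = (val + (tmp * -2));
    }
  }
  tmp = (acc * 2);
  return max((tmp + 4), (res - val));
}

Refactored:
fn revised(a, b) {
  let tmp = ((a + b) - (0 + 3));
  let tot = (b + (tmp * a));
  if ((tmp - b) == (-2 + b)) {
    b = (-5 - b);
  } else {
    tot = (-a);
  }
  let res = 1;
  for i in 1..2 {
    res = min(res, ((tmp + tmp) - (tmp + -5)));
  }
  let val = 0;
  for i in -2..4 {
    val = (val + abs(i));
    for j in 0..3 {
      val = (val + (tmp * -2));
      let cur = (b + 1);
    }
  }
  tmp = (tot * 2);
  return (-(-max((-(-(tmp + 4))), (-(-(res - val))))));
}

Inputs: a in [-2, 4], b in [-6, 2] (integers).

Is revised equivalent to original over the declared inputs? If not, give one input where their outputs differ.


Run the pair on a=-2, b=-3.
original: tmp := -8 | acc := 19 | ((tmp - b) == (-2 + b)): true | b := -2 | res := 1 | iter k=1: | res := -3 | val := 0 | iter k=-2: | val := 2 | iter j=0: | val := 18 | iter j=1: | val := 34 | iter j=2: | val := 50 | iter k=-1: | val := 51 | iter j=0: | val := 67 | iter j=1: | val := 83 | iter j=2: | val := 99 | iter k=0: | val := 99 | iter j=0: | val := 115 | iter j=1: | val := 131 | iter j=2: | val := 147 | iter k=1: | val := 148 | iter j=0: | val := 164 | iter j=1: | val := 180 | iter j=2: | val := 196 | iter k=2: | val := 198 | iter j=0: | val := 214 | iter j=1: | val := 230 | iter j=2: | val := 246 | iter k=3: | val := 249 | iter j=0: | val := 265 | iter j=1: | val := 281 | iter j=2: | val := 297 | tmp := 38 | result 42
revised: tmp := -8 | tot := 13 | ((tmp - b) == (-2 + b)): true | b := -2 | res := 1 | iter i=1: | res := -3 | val := 0 | iter i=-2: | val := 2 | iter j=0: | val := 18 | cur := -1 | iter j=1: | val := 34 | cur := -1 | iter j=2: | val := 50 | cur := -1 | iter i=-1: | val := 51 | iter j=0: | val := 67 | cur := -1 | iter j=1: | val := 83 | cur := -1 | iter j=2: | val := 99 | cur := -1 | iter i=0: | val := 99 | iter j=0: | val := 115 | cur := -1 | iter j=1: | val := 131 | cur := -1 | iter j=2: | val := 147 | cur := -1 | iter i=1: | val := 148 | iter j=0: | val := 164 | cur := -1 | iter j=1: | val := 180 | cur := -1 | iter j=2: | val := 196 | cur := -1 | iter i=2: | val := 198 | iter j=0: | val := 214 | cur := -1 | iter j=1: | val := 230 | cur := -1 | iter j=2: | val := 246 | cur := -1 | iter i=3: | val := 249 | iter j=0: | val := 265 | cur := -1 | iter j=1: | val := 281 | cur := -1 | iter j=2: | val := 297 | cur := -1 | tmp := 26 | result 30
42 and 30 differ, so these are not the same function on this domain.
verdict: not equivalent; witness: a=-2, b=-3


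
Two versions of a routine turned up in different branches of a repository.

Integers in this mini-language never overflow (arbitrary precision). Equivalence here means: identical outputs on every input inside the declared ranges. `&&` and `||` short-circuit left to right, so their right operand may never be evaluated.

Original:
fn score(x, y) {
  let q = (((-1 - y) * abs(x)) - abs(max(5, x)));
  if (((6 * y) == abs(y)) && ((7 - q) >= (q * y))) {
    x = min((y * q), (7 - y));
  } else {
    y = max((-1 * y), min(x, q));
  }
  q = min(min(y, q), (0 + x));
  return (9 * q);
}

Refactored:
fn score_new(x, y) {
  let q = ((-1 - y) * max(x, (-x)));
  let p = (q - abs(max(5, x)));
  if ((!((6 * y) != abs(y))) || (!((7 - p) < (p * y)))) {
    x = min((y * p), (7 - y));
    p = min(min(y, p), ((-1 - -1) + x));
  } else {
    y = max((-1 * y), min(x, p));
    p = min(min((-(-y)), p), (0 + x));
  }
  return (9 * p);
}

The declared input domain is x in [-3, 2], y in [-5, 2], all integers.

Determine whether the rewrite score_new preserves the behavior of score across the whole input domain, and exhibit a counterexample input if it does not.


At x=-3, y=-5: score gives -27, score_new gives -315.
verdict: not equivalent; witness: x=-3, y=-5
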